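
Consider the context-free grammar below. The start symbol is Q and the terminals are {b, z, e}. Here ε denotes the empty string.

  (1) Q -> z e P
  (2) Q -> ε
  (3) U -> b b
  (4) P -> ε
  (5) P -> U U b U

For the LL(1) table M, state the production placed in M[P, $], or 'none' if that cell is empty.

P -> ε

FIRST(Q): from Q->z e P we get {z}; from Q->ε we get {ε}. So FIRST(Q) = {ε, z}.
FIRST(U): from U->b b we get {b}. So FIRST(U) = {b}.
FIRST(P): from P->ε we get {ε}; from P->U U b U we get {b}. So FIRST(P) = {ε, b}.
FOLLOW(Q) includes $ since Q is the start symbol.
FOLLOW(Q): Q appears on no right-hand side. Thus FOLLOW(Q) = {$}.
FOLLOW(P): in Q->z e P, the suffix after P is empty, so FOLLOW(P) ⊇ FOLLOW(Q) = {$}. Thus FOLLOW(P) = {$}.
For P -> ε: FIRST(ε) = {ε}, so it goes in M[P, t] for t ∈ {}; since ε ∈ FIRST, also for every t ∈ FOLLOW(P) = {$}.
For P -> U U b U: FIRST(U U b U) = {b}, so it goes in M[P, t] for t ∈ {b}.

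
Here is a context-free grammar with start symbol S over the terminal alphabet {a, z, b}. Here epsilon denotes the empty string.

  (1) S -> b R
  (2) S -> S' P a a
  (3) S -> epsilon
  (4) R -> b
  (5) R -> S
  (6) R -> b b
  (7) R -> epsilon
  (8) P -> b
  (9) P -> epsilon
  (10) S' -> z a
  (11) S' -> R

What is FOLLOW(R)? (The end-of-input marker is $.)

FIRST(P) = {epsilon, b}
FIRST(S) = {epsilon, a, b, z}  (via S' P a a)
FIRST(R) = {epsilon, a, b, z}  (via S)
FIRST(S') = {epsilon, a, b, z}  (via R)
FOLLOW(S) includes $ since S is the start symbol.
FOLLOW(P): in S->S' P a a, P is followed by a a with FIRST {a}. Thus FOLLOW(P) = {a}.
FOLLOW(S'): in S->S' P a a, S' is followed by P a a with FIRST {a, b}. Thus FOLLOW(S') = {a, b}.
FOLLOW(S): in R->S, the suffix after S is empty, so FOLLOW(S) ⊇ FOLLOW(R) = {$, a, b}. Thus FOLLOW(S) = {$, a, b}.
FOLLOW(R): in S->b R, the suffix after R is empty, so FOLLOW(R) ⊇ FOLLOW(S) = {$, a, b}; in S'->R, the suffix after R is empty, so FOLLOW(R) ⊇ FOLLOW(S') = {a, b}. Thus FOLLOW(R) = {$, a, b}.

{$, a, b}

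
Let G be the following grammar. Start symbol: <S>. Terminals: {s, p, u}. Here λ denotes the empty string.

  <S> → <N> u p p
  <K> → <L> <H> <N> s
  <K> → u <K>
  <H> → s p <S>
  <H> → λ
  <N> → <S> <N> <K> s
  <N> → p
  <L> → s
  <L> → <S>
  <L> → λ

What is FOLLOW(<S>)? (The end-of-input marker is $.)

FIRST(<H>): from <H>→s p <S> we get {s}; from <H>→λ we get {λ}. So FIRST(<H>) = {λ, s}.
FIRST(<S>): from <S>→<N> u p p we get {p}. So FIRST(<S>) = {p}.
FIRST(<N>): from <N>→<S> <N> <K> s we get {p}; from <N>→p we get {p}. So FIRST(<N>) = {p}.
FIRST(<L>): from <L>→s we get {s}; from <L>→<S> we get {p}; from <L>→λ we get {λ}. So FIRST(<L>) = {λ, p, s}.
FIRST(<K>): from <K>→<L> <H> <N> s we get {p, s}; from <K>→u <K> we get {u}. So FIRST(<K>) = {p, s, u}.
FOLLOW(<S>) includes $ since <S> is the start symbol.
FOLLOW(<K>): in <K>→u <K>, the suffix after <K> is empty (adds nothing new); in <N>→<S> <N> <K> s, <K> is followed by s with FIRST {s}. Thus FOLLOW(<K>) = {s}.
FOLLOW(<H>): in <K>→<L> <H> <N> s, <H> is followed by <N> s with FIRST {p}. Thus FOLLOW(<H>) = {p}.
FOLLOW(<N>): in <S>→<N> u p p, <N> is followed by u p p with FIRST {u}; in <K>→<L> <H> <N> s, <N> is followed by s with FIRST {s}; in <N>→<S> <N> <K> s, <N> is followed by <K> s with FIRST {p, s, u}. Thus FOLLOW(<N>) = {p, s, u}.
FOLLOW(<L>): in <K>→<L> <H> <N> s, <L> is followed by <H> <N> s with FIRST {p, s}. Thus FOLLOW(<L>) = {p, s}.
FOLLOW(<S>): in <H>→s p <S>, the suffix after <S> is empty, so FOLLOW(<S>) ⊇ FOLLOW(<H>) = {p}; in <N>→<S> <N> <K> s, <S> is followed by <N> <K> s with FIRST {p}; in <L>→<S>, the suffix after <S> is empty, so FOLLOW(<S>) ⊇ FOLLOW(<L>) = {p, s}. Thus FOLLOW(<S>) = {$, p, s}.

{$, p, s}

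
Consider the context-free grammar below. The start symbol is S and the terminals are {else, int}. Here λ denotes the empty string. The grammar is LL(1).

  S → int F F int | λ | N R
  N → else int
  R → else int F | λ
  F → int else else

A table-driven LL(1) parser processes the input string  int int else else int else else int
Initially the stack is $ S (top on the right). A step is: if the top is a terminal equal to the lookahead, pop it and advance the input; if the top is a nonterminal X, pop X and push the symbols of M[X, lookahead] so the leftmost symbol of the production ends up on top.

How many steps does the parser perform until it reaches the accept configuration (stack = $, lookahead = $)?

      Stack                  Input                                  Action
   1  $ S                    int int else else int else else int $  expand S → int F F int
   2  $ int F F int          int int else else int else else int $  match int
   3  $ int F F              int else else int else else int $      expand F → int else else
   4  $ int F else else int  int else else int else else int $      match int
   5  $ int F else else      else else int else else int $          match else
   6  $ int F else           else int else else int $               match else
   7  $ int F                int else else int $                    expand F → int else else
   8  $ int else else int    int else else int $                    match int
   9  $ int else else        else else int $                        match else
  10  $ int else             else int $                             match else
  11  $ int                  int $                                  match int
Accept reached after 11 steps.

11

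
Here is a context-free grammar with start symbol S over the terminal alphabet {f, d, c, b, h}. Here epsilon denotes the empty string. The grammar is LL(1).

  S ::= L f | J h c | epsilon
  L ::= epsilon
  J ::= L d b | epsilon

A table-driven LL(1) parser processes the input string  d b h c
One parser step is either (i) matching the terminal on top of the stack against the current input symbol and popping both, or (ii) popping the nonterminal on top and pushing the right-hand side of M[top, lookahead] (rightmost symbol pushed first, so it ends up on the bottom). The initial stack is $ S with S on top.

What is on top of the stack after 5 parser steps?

h

     Stack        Input      Action
  1  $ S          d b h c $  expand S ::= J h c
  2  $ c h J      d b h c $  expand J ::= L d b
  3  $ c h b d L  d b h c $  expand L ::= epsilon
  4  $ c h b d    d b h c $  match d
  5  $ c h b      b h c $    match b
Stack after step 5: $ c h (top = h).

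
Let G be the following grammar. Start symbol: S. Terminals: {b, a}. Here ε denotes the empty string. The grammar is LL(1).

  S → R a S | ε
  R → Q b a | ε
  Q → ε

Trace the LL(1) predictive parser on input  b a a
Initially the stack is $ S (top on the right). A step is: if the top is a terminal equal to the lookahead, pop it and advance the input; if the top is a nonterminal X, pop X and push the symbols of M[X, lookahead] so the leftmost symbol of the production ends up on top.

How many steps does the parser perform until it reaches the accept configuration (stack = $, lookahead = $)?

step 1: stack=$ S  input=b a a $  — expand S → R a S
step 2: stack=$ S a R  input=b a a $  — expand R → Q b a
step 3: stack=$ S a a b Q  input=b a a $  — expand Q → ε
step 4: stack=$ S a a b  input=b a a $  — match b
step 5: stack=$ S a a  input=a a $  — match a
step 6: stack=$ S a  input=a $  — match a
step 7: stack=$ S  input=$  — expand S → ε
Accept reached after 7 steps.

7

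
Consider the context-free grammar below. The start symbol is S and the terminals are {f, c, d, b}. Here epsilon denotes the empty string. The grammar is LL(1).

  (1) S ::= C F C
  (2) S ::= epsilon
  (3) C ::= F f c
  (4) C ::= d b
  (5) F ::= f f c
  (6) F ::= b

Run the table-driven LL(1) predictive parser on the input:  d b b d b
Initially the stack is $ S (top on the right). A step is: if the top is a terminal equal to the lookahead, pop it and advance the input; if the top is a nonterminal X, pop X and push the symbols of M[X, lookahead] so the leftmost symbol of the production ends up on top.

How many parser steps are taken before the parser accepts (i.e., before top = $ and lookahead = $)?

     Stack      Input        Action
  1  $ S        d b b d b $  expand S ::= C F C
  2  $ C F C    d b b d b $  expand C ::= d b
  3  $ C F b d  d b b d b $  match d
  4  $ C F b    b b d b $    match b
  5  $ C F      b d b $      expand F ::= b
  6  $ C b      b d b $      match b
  7  $ C        d b $        expand C ::= d b
  8  $ b d      d b $        match d
  9  $ b        b $          match b
Accept reached after 9 steps.

9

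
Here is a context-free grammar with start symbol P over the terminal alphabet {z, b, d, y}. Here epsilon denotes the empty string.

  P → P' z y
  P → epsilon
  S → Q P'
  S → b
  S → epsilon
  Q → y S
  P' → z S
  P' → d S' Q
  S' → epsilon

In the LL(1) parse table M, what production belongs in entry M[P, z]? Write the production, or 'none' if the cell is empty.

FIRST(Q): from Q→y S we get {y}. So FIRST(Q) = {y}.
FIRST(P'): from P'→z S we get {z}; from P'→d S' Q we get {d}. So FIRST(P') = {d, z}.
FIRST(S'): from S'→epsilon we get {epsilon}. So FIRST(S') = {epsilon}.
FIRST(P): from P→P' z y we get {d, z}; from P→epsilon we get {epsilon}. So FIRST(P) = {epsilon, d, z}.
FIRST(S): from S→Q P' we get {y}; from S→b we get {b}; from S→epsilon we get {epsilon}. So FIRST(S) = {epsilon, b, y}.
FOLLOW(P) includes $ since P is the start symbol.
FOLLOW(P): P appears on no right-hand side. Thus FOLLOW(P) = {$}.
For P → P' z y: FIRST(P' z y) = {d, z}, so it goes in M[P, t] for t ∈ {d, z}.
For P → epsilon: FIRST(epsilon) = {epsilon}, so it goes in M[P, t] for t ∈ {}; since epsilon ∈ FIRST, also for every t ∈ FOLLOW(P) = {$}.

P → P' z y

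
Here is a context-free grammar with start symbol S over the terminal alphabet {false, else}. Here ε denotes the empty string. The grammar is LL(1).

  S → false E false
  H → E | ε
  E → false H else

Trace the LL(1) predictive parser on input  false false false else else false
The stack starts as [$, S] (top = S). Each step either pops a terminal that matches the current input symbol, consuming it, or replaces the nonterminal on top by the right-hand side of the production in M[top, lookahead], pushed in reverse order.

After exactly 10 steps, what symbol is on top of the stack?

      Stack                      Input                                Action
   1  $ S                        false false false else else false $  expand S → false E false
   2  $ false E false            false false false else else false $  match false
   3  $ false E                  false false else else false $        expand E → false H else
   4  $ false else H false       false false else else false $        match false
   5  $ false else H             false else else false $              expand H → E
   6  $ false else E             false else else false $              expand E → false H else
   7  $ false else else H false  false else else false $              match false
   8  $ false else else H        else else false $                    expand H → ε
   9  $ false else else          else else false $                    match else
  10  $ false else               else false $                         match else
Stack after step 10: $ false (top = false).

false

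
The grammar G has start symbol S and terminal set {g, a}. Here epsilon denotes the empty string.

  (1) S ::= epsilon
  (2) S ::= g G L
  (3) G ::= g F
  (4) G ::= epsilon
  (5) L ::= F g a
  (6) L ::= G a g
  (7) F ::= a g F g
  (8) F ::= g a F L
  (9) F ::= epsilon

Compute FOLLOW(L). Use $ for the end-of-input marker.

{$, a, g}

FIRST(S) = {epsilon, g}
FIRST(G) = {epsilon, g}
FIRST(F) = {epsilon, a, g}
FIRST(L) = {a, g}  (via F g a, G a g)
FOLLOW(S) includes $ since S is the start symbol.
FOLLOW(S): S appears on no right-hand side. Thus FOLLOW(S) = {$}.
FOLLOW(G): in S::=g G L, G is followed by L with FIRST {a, g}; in L::=G a g, G is followed by a g with FIRST {a}. Thus FOLLOW(G) = {a, g}.
FOLLOW(F): in G::=g F, the suffix after F is empty, so FOLLOW(F) ⊇ FOLLOW(G) = {a, g}; in L::=F g a, F is followed by g a with FIRST {g}; in F::=a g F g, F is followed by g with FIRST {g}; in F::=g a F L, F is followed by L with FIRST {a, g}. Thus FOLLOW(F) = {a, g}.
FOLLOW(L): in S::=g G L, the suffix after L is empty, so FOLLOW(L) ⊇ FOLLOW(S) = {$}; in F::=g a F L, the suffix after L is empty, so FOLLOW(L) ⊇ FOLLOW(F) = {a, g}. Thus FOLLOW(L) = {$, a, g}.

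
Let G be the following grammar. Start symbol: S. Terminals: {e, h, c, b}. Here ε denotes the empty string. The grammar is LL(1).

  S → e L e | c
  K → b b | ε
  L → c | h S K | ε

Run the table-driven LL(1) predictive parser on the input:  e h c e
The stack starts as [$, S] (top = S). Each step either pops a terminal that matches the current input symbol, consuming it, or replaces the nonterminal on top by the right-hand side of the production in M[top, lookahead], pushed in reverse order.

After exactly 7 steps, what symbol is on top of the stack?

     Stack      Input      Action
  1  $ S        e h c e $  expand S → e L e
  2  $ e L e    e h c e $  match e
  3  $ e L      h c e $    expand L → h S K
  4  $ e K S h  h c e $    match h
  5  $ e K S    c e $      expand S → c
  6  $ e K c    c e $      match c
  7  $ e K      e $        expand K → ε
Stack after step 7: $ e (top = e).

e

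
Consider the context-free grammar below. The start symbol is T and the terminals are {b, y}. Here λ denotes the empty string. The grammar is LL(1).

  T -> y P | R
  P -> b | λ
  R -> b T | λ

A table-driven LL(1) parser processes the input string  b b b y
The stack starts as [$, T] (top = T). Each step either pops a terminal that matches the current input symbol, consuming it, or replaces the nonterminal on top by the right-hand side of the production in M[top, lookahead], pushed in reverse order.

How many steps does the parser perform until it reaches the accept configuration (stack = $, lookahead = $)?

step 1: stack=$ T  input=b b b y $  — expand T -> R
step 2: stack=$ R  input=b b b y $  — expand R -> b T
step 3: stack=$ T b  input=b b b y $  — match b
step 4: stack=$ T  input=b b y $  — expand T -> R
step 5: stack=$ R  input=b b y $  — expand R -> b T
step 6: stack=$ T b  input=b b y $  — match b
step 7: stack=$ T  input=b y $  — expand T -> R
step 8: stack=$ R  input=b y $  — expand R -> b T
step 9: stack=$ T b  input=b y $  — match b
step 10: stack=$ T  input=y $  — expand T -> y P
step 11: stack=$ P y  input=y $  — match y
step 12: stack=$ P  input=$  — expand P -> λ
Accept reached after 12 steps.

12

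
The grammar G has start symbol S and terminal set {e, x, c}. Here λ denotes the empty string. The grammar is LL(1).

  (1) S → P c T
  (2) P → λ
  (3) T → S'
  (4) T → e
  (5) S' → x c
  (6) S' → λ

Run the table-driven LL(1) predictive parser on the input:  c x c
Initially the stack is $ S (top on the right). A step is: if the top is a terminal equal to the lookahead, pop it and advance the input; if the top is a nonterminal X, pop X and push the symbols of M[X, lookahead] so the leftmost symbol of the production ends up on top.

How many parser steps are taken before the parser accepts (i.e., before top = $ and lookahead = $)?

step 1: stack=$ S  input=c x c $  — expand S → P c T
step 2: stack=$ T c P  input=c x c $  — expand P → λ
step 3: stack=$ T c  input=c x c $  — match c
step 4: stack=$ T  input=x c $  — expand T → S'
step 5: stack=$ S'  input=x c $  — expand S' → x c
step 6: stack=$ c x  input=x c $  — match x
step 7: stack=$ c  input=c $  — match c
Accept reached after 7 steps.

7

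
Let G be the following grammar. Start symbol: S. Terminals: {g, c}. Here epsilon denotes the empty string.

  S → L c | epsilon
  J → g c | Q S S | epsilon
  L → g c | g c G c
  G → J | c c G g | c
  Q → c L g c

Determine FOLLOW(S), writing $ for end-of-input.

FIRST(L) = {g}
FIRST(Q) = {c}
FIRST(S) = {epsilon, g}  (via L c)
FIRST(J) = {epsilon, c, g}  (via Q S S)
FIRST(G) = {epsilon, c, g}  (via J)
FOLLOW(S) includes $ since S is the start symbol.
FOLLOW(L): in S→L c, L is followed by c with FIRST {c}; in Q→c L g c, L is followed by g c with FIRST {g}. Thus FOLLOW(L) = {c, g}.
FOLLOW(G): in L→g c G c, G is followed by c with FIRST {c}; in G→c c G g, G is followed by g with FIRST {g}. Thus FOLLOW(G) = {c, g}.
FOLLOW(J): in G→J, the suffix after J is empty, so FOLLOW(J) ⊇ FOLLOW(G) = {c, g}. Thus FOLLOW(J) = {c, g}.
FOLLOW(S): in J→Q S S (occurrence 1), S is followed by S with FIRST {epsilon, g}; in J→Q S S (occurrence 1), the suffix after S is nullable, so FOLLOW(S) ⊇ FOLLOW(J) = {c, g}; in J→Q S S (occurrence 2), the suffix after S is empty, so FOLLOW(S) ⊇ FOLLOW(J) = {c, g}. Thus FOLLOW(S) = {$, c, g}.
FOLLOW(Q): in J→Q S S, Q is followed by S S with FIRST {epsilon, g}; in J→Q S S, the suffix after Q is nullable, so FOLLOW(Q) ⊇ FOLLOW(J) = {c, g}. Thus FOLLOW(Q) = {c, g}.

{$, c, g}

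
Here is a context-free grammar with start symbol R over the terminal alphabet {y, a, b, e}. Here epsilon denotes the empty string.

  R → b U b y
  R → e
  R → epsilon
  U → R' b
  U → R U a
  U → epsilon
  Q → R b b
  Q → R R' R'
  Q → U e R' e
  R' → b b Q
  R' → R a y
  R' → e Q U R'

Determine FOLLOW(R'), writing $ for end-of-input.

{a, b, e}

FIRST(R) = {epsilon, b, e}
FIRST(R') = {a, b, e}  (via R a y)
FIRST(U) = {epsilon, a, b, e}  (via R' b, R U a)
FIRST(Q) = {a, b, e}  (via R b b, R R' R', U e R' e)
FOLLOW(R) includes $ since R is the start symbol.
FOLLOW(R): in U→R U a, R is followed by U a with FIRST {a, b, e}; in Q→R b b, R is followed by b b with FIRST {b}; in Q→R R' R', R is followed by R' R' with FIRST {a, b, e}; in R'→R a y, R is followed by a y with FIRST {a}. Thus FOLLOW(R) = {$, a, b, e}.
FOLLOW(U): in R→b U b y, U is followed by b y with FIRST {b}; in U→R U a, U is followed by a with FIRST {a}; in Q→U e R' e, U is followed by e R' e with FIRST {e}; in R'→e Q U R', U is followed by R' with FIRST {a, b, e}. Thus FOLLOW(U) = {a, b, e}.
FOLLOW(Q): in R'→b b Q, the suffix after Q is empty, so FOLLOW(Q) ⊇ FOLLOW(R') = {a, b, e}; in R'→e Q U R', Q is followed by U R' with FIRST {a, b, e}. Thus FOLLOW(Q) = {a, b, e}.
FOLLOW(R'): in U→R' b, R' is followed by b with FIRST {b}; in Q→R R' R' (occurrence 1), R' is followed by R' with FIRST {a, b, e}; in Q→R R' R' (occurrence 2), the suffix after R' is empty, so FOLLOW(R') ⊇ FOLLOW(Q) = {a, b, e}; in Q→U e R' e, R' is followed by e with FIRST {e}; in R'→e Q U R', the suffix after R' is empty (adds nothing new). Thus FOLLOW(R') = {a, b, e}.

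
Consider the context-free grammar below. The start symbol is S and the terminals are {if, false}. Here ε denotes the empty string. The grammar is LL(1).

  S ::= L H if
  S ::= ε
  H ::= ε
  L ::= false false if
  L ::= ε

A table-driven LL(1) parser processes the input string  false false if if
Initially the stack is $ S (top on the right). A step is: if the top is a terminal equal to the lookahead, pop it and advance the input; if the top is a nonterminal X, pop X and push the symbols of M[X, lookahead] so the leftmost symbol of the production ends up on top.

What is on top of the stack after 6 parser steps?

if

step 1: stack=$ S  input=false false if if $  — expand S ::= L H if
step 2: stack=$ if H L  input=false false if if $  — expand L ::= false false if
step 3: stack=$ if H if false false  input=false false if if $  — match false
step 4: stack=$ if H if false  input=false if if $  — match false
step 5: stack=$ if H if  input=if if $  — match if
step 6: stack=$ if H  input=if $  — expand H ::= ε
Stack after step 6: $ if (top = if).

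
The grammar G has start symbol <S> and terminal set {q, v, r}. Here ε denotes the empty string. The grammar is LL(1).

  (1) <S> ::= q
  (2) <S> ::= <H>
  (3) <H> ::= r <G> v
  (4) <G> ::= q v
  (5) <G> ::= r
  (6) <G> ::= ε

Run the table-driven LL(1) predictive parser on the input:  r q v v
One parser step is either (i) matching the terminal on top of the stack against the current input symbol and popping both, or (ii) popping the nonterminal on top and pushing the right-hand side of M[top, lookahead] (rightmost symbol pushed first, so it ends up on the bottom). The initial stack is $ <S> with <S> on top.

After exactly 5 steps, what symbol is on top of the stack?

v

     Stack      Input      Action
  1  $ <S>      r q v v $  expand <S> ::= <H>
  2  $ <H>      r q v v $  expand <H> ::= r <G> v
  3  $ v <G> r  r q v v $  match r
  4  $ v <G>    q v v $    expand <G> ::= q v
  5  $ v v q    q v v $    match q
Stack after step 5: $ v v (top = v).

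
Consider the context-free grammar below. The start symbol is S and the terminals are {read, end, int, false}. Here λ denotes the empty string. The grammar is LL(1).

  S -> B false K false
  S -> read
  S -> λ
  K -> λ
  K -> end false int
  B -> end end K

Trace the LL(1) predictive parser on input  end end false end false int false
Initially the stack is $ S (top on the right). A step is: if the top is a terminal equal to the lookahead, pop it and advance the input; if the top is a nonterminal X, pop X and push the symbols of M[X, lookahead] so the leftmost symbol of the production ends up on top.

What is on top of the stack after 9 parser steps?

     Stack                      Input                                Action
  1  $ S                        end end false end false int false $  expand S -> B false K false
  2  $ false K false B          end end false end false int false $  expand B -> end end K
  3  $ false K false K end end  end end false end false int false $  match end
  4  $ false K false K end      end false end false int false $      match end
  5  $ false K false K          false end false int false $          expand K -> λ
  6  $ false K false            false end false int false $          match false
  7  $ false K                  end false int false $                expand K -> end false int
  8  $ false int false end      end false int false $                match end
  9  $ false int false          false int false $                    match false
Stack after step 9: $ false int (top = int).

int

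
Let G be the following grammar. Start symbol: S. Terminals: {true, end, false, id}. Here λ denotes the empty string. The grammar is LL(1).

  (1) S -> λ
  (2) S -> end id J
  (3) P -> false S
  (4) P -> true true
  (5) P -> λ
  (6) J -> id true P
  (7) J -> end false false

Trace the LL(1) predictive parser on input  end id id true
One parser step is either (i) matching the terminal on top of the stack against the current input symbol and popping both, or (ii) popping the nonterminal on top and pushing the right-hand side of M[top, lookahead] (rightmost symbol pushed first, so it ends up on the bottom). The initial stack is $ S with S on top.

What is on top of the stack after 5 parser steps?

step 1: stack=$ S  input=end id id true $  — expand S -> end id J
step 2: stack=$ J id end  input=end id id true $  — match end
step 3: stack=$ J id  input=id id true $  — match id
step 4: stack=$ J  input=id true $  — expand J -> id true P
step 5: stack=$ P true id  input=id true $  — match id
Stack after step 5: $ P true (top = true).

true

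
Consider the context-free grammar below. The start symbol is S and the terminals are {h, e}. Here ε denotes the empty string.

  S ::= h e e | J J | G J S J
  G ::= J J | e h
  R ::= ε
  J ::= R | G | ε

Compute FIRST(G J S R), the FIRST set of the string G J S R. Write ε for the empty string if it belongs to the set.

{ε, e, h}

FIRST(R): from R::=ε we get {ε}. So FIRST(R) = {ε}.
FIRST(S): from S::=h e e we get {h}; from S::=J J we get {ε, e}; from S::=G J S J we get {ε, e, h}. So FIRST(S) = {ε, e, h}.
FIRST(G): from G::=J J we get {ε, e}; from G::=e h we get {e}. So FIRST(G) = {ε, e}.
FIRST(J): from J::=R we get {ε}; from J::=G we get {ε, e}; from J::=ε we get {ε}. So FIRST(J) = {ε, e}.
FIRST(G J S R): take FIRST of each symbol in turn, carrying on past any symbol whose FIRST contains ε; result {ε, e, h}.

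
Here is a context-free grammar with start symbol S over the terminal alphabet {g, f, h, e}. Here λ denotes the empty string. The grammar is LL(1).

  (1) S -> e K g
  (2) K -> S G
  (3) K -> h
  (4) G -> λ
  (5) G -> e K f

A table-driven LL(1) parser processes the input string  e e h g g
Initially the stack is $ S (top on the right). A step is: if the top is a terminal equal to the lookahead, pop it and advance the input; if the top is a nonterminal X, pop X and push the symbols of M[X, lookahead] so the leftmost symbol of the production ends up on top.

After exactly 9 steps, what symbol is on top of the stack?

g

step 1: stack=$ S  input=e e h g g $  — expand S -> e K g
step 2: stack=$ g K e  input=e e h g g $  — match e
step 3: stack=$ g K  input=e h g g $  — expand K -> S G
step 4: stack=$ g G S  input=e h g g $  — expand S -> e K g
step 5: stack=$ g G g K e  input=e h g g $  — match e
step 6: stack=$ g G g K  input=h g g $  — expand K -> h
step 7: stack=$ g G g h  input=h g g $  — match h
step 8: stack=$ g G g  input=g g $  — match g
step 9: stack=$ g G  input=g $  — expand G -> λ
Stack after step 9: $ g (top = g).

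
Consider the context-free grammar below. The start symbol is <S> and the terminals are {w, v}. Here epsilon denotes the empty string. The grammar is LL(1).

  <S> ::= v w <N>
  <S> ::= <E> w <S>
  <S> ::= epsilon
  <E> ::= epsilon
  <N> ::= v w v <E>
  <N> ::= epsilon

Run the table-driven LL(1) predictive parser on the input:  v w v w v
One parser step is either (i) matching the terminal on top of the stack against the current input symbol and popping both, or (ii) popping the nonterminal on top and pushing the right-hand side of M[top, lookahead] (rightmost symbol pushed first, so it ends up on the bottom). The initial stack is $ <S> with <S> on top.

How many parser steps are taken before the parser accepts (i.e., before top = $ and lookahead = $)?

step 1: stack=$ <S>  input=v w v w v $  — expand <S> ::= v w <N>
step 2: stack=$ <N> w v  input=v w v w v $  — match v
step 3: stack=$ <N> w  input=w v w v $  — match w
step 4: stack=$ <N>  input=v w v $  — expand <N> ::= v w v <E>
step 5: stack=$ <E> v w v  input=v w v $  — match v
step 6: stack=$ <E> v w  input=w v $  — match w
step 7: stack=$ <E> v  input=v $  — match v
step 8: stack=$ <E>  input=$  — expand <E> ::= epsilon
Accept reached after 8 steps.

8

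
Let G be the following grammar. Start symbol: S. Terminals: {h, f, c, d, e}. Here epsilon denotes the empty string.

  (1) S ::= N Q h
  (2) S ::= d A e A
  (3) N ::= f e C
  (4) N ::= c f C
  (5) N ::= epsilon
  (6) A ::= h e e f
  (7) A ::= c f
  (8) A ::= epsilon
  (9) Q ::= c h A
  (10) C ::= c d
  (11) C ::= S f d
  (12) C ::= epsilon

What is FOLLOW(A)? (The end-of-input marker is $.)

FIRST(N) = {epsilon, c, f}
FIRST(A) = {epsilon, c, h}
FIRST(Q) = {c}
FIRST(S) = {c, d, f}  (via N Q h)
FIRST(C) = {epsilon, c, d, f}  (via S f d)
FOLLOW(S) includes $ since S is the start symbol.
FOLLOW(S): in C::=S f d, S is followed by f d with FIRST {f}. Thus FOLLOW(S) = {$, f}.
FOLLOW(N): in S::=N Q h, N is followed by Q h with FIRST {c}. Thus FOLLOW(N) = {c}.
FOLLOW(Q): in S::=N Q h, Q is followed by h with FIRST {h}. Thus FOLLOW(Q) = {h}.
FOLLOW(A): in S::=d A e A (occurrence 1), A is followed by e A with FIRST {e}; in S::=d A e A (occurrence 2), the suffix after A is empty, so FOLLOW(A) ⊇ FOLLOW(S) = {$, f}; in Q::=c h A, the suffix after A is empty, so FOLLOW(A) ⊇ FOLLOW(Q) = {h}. Thus FOLLOW(A) = {$, e, f, h}.
FOLLOW(C): in N::=f e C, the suffix after C is empty, so FOLLOW(C) ⊇ FOLLOW(N) = {c}; in N::=c f C, the suffix after C is empty, so FOLLOW(C) ⊇ FOLLOW(N) = {c}. Thus FOLLOW(C) = {c}.

{$, e, f, h}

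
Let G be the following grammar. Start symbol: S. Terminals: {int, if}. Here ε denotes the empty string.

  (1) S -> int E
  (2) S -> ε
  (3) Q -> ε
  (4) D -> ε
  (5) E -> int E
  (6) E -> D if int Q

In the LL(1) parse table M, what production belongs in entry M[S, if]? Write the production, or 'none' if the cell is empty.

FIRST(S): from S->int E we get {int}; from S->ε we get {ε}. So FIRST(S) = {ε, int}.
FIRST(Q): from Q->ε we get {ε}. So FIRST(Q) = {ε}.
FIRST(D): from D->ε we get {ε}. So FIRST(D) = {ε}.
FIRST(E): from E->int E we get {int}; from E->D if int Q we get {if}. So FIRST(E) = {if, int}.
FOLLOW(S) includes $ since S is the start symbol.
FOLLOW(S): S appears on no right-hand side. Thus FOLLOW(S) = {$}.
For S -> int E: FIRST(int E) = {int}, so it goes in M[S, t] for t ∈ {int}.
For S -> ε: FIRST(ε) = {ε}, so it goes in M[S, t] for t ∈ {}; since ε ∈ FIRST, also for every t ∈ FOLLOW(S) = {$}.
None of these place a production in M[S, if].

none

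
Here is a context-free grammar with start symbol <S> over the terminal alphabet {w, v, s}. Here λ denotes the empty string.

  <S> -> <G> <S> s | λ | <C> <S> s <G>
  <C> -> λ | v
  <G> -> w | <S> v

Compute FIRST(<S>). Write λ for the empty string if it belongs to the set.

{λ, s, v, w}

FIRST(<C>): from <C>->λ we get {λ}; from <C>->v we get {v}. So FIRST(<C>) = {λ, v}.
FIRST(<S>): from <S>-><G> <S> s we get {s, v, w}; from <S>->λ we get {λ}; from <S>-><C> <S> s <G> we get {s, v, w}. So FIRST(<S>) = {λ, s, v, w}.
FIRST(<G>): from <G>->w we get {w}; from <G>-><S> v we get {s, v, w}. So FIRST(<G>) = {s, v, w}.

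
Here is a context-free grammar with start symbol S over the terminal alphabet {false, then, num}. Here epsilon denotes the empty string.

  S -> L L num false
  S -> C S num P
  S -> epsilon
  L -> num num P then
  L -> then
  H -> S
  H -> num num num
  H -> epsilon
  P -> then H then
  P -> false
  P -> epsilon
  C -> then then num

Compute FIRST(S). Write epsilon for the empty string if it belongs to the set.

FIRST(L): from L->num num P then we get {num}; from L->then we get {then}. So FIRST(L) = {num, then}.
FIRST(P): from P->then H then we get {then}; from P->false we get {false}; from P->epsilon we get {epsilon}. So FIRST(P) = {epsilon, false, then}.
FIRST(C): from C->then then num we get {then}. So FIRST(C) = {then}.
FIRST(S): from S->L L num false we get {num, then}; from S->C S num P we get {then}; from S->epsilon we get {epsilon}. So FIRST(S) = {epsilon, num, then}.
FIRST(H): from H->S we get {epsilon, num, then}; from H->num num num we get {num}; from H->epsilon we get {epsilon}. So FIRST(H) = {epsilon, num, then}.

{epsilon, num, then}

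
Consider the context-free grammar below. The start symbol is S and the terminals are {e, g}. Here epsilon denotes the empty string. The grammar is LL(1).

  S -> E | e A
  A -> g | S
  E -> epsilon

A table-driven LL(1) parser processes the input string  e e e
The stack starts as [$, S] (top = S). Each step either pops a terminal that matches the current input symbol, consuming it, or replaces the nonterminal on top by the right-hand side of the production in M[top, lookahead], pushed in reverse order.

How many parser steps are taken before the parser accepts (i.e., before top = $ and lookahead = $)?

11

      Stack  Input    Action
   1  $ S    e e e $  expand S -> e A
   2  $ A e  e e e $  match e
   3  $ A    e e $    expand A -> S
   4  $ S    e e $    expand S -> e A
   5  $ A e  e e $    match e
   6  $ A    e $      expand A -> S
   7  $ S    e $      expand S -> e A
   8  $ A e  e $      match e
   9  $ A    $        expand A -> S
  10  $ S    $        expand S -> E
  11  $ E    $        expand E -> epsilon
Accept reached after 11 steps.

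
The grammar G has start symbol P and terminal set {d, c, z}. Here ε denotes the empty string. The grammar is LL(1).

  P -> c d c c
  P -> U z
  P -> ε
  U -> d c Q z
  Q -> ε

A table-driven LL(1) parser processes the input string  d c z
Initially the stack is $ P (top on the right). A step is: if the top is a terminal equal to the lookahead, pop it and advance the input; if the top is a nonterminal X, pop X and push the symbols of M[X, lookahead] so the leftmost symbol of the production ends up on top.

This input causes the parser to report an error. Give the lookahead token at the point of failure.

     Stack        Input    Action
  1  $ P          d c z $  expand P -> U z
  2  $ z U        d c z $  expand U -> d c Q z
  3  $ z z Q c d  d c z $  match d
  4  $ z z Q c    c z $    match c
  5  $ z z Q      z $      expand Q -> ε
  6  $ z z        z $      match z
  7  $ z          $        error: top is terminal z but lookahead is $

$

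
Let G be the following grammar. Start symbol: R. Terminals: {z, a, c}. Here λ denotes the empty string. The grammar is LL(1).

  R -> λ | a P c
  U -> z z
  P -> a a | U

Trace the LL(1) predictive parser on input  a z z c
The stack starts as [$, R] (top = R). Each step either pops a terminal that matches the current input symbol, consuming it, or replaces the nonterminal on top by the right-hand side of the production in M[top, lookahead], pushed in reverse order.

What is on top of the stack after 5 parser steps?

z

     Stack    Input      Action
  1  $ R      a z z c $  expand R -> a P c
  2  $ c P a  a z z c $  match a
  3  $ c P    z z c $    expand P -> U
  4  $ c U    z z c $    expand U -> z z
  5  $ c z z  z z c $    match z
Stack after step 5: $ c z (top = z).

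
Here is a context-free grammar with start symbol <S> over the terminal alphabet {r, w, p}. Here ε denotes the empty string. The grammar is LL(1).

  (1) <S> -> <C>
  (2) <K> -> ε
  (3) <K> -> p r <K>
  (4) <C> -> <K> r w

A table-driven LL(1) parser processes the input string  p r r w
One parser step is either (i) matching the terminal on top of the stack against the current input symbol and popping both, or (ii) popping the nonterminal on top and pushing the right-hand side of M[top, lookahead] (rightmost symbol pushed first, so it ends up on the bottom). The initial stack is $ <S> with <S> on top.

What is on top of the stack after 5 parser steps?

     Stack          Input      Action
  1  $ <S>          p r r w $  expand <S> -> <C>
  2  $ <C>          p r r w $  expand <C> -> <K> r w
  3  $ w r <K>      p r r w $  expand <K> -> p r <K>
  4  $ w r <K> r p  p r r w $  match p
  5  $ w r <K> r    r r w $    match r
Stack after step 5: $ w r <K> (top = <K>).

<K>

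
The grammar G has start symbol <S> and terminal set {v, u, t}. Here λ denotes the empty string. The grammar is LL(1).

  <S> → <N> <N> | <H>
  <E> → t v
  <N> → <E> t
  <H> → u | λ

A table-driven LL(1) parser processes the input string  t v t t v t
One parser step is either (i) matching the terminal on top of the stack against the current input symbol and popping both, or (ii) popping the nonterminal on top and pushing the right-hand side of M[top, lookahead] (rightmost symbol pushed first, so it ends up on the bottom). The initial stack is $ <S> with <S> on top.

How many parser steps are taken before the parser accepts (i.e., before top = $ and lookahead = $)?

11

      Stack        Input          Action
   1  $ <S>        t v t t v t $  expand <S> → <N> <N>
   2  $ <N> <N>    t v t t v t $  expand <N> → <E> t
   3  $ <N> t <E>  t v t t v t $  expand <E> → t v
   4  $ <N> t v t  t v t t v t $  match t
   5  $ <N> t v    v t t v t $    match v
   6  $ <N> t      t t v t $      match t
   7  $ <N>        t v t $        expand <N> → <E> t
   8  $ t <E>      t v t $        expand <E> → t v
   9  $ t v t      t v t $        match t
  10  $ t v        v t $          match v
  11  $ t          t $            match t
Accept reached after 11 steps.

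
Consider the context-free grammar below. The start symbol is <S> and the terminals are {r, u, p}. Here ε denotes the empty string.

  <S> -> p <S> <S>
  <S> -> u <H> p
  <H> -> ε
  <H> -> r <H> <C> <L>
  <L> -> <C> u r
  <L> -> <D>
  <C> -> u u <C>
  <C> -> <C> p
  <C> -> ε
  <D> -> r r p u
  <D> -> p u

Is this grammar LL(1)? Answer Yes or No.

No

FIRST(<S>) = {p, u}
FIRST(<H>) = {ε, r}
FIRST(<L>) = {p, r, u}
FIRST(<C>) = {ε, p, u}
FIRST(<D>) = {p, r}
FOLLOW(<S>) = {$, p, u}
FOLLOW(<H>) = {p, r, u}
FOLLOW(<L>) = {p, r, u}
FOLLOW(<C>) = {p, r, u}
FOLLOW(<D>) = {p, r, u}
Cell M[<C>, p] receives both <C> -> <C> p and <C> -> ε — the grammar is not LL(1).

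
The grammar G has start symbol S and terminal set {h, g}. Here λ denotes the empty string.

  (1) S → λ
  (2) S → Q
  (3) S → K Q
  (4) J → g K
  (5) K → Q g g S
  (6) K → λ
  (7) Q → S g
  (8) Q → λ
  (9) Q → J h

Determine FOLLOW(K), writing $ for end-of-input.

FIRST(J): from J→g K we get {g}. So FIRST(J) = {g}.
FIRST(S): from S→λ we get {λ}; from S→Q we get {λ, g}; from S→K Q we get {λ, g}. So FIRST(S) = {λ, g}.
FIRST(Q): from Q→S g we get {g}; from Q→λ we get {λ}; from Q→J h we get {g}. So FIRST(Q) = {λ, g}.
FIRST(K): from K→Q g g S we get {g}; from K→λ we get {λ}. So FIRST(K) = {λ, g}.
FOLLOW(S) includes $ since S is the start symbol.
FOLLOW(J): in Q→J h, J is followed by h with FIRST {h}. Thus FOLLOW(J) = {h}.
FOLLOW(S): in K→Q g g S, the suffix after S is empty, so FOLLOW(S) ⊇ FOLLOW(K) = {$, g, h}; in Q→S g, S is followed by g with FIRST {g}. Thus FOLLOW(S) = {$, g, h}.
FOLLOW(K): in S→K Q, K is followed by Q with FIRST {λ, g}; in S→K Q, the suffix after K is nullable, so FOLLOW(K) ⊇ FOLLOW(S) = {$, g, h}; in J→g K, the suffix after K is empty, so FOLLOW(K) ⊇ FOLLOW(J) = {h}. Thus FOLLOW(K) = {$, g, h}.
FOLLOW(Q): in S→Q, the suffix after Q is empty, so FOLLOW(Q) ⊇ FOLLOW(S) = {$, g, h}; in S→K Q, the suffix after Q is empty, so FOLLOW(Q) ⊇ FOLLOW(S) = {$, g, h}; in K→Q g g S, Q is followed by g g S with FIRST {g}. Thus FOLLOW(Q) = {$, g, h}.

{$, g, h}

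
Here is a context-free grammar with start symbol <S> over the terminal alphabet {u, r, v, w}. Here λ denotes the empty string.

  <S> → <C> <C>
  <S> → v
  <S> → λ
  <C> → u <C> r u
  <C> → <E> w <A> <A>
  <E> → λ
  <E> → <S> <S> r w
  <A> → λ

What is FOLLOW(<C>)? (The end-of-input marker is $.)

FIRST(<A>) = {λ}
FIRST(<S>) = {λ, r, u, v, w}  (via <C> <C>)
FIRST(<E>) = {λ, r, u, v, w}  (via <S> <S> r w)
FIRST(<C>) = {r, u, v, w}  (via <E> w <A> <A>)
FOLLOW(<S>) includes $ since <S> is the start symbol.
FOLLOW(<S>): in <E>→<S> <S> r w (occurrence 1), <S> is followed by <S> r w with FIRST {r, u, v, w}; in <E>→<S> <S> r w (occurrence 2), <S> is followed by r w with FIRST {r}. Thus FOLLOW(<S>) = {$, r, u, v, w}.
FOLLOW(<C>): in <S>→<C> <C> (occurrence 1), <C> is followed by <C> with FIRST {r, u, v, w}; in <S>→<C> <C> (occurrence 2), the suffix after <C> is empty, so FOLLOW(<C>) ⊇ FOLLOW(<S>) = {$, r, u, v, w}; in <C>→u <C> r u, <C> is followed by r u with FIRST {r}. Thus FOLLOW(<C>) = {$, r, u, v, w}.
FOLLOW(<E>): in <C>→<E> w <A> <A>, <E> is followed by w <A> <A> with FIRST {w}. Thus FOLLOW(<E>) = {w}.
FOLLOW(<A>): in <C>→<E> w <A> <A> (occurrence 1), <A> is followed by <A> with FIRST {λ}; in <C>→<E> w <A> <A> (occurrence 1), the suffix after <A> is nullable, so FOLLOW(<A>) ⊇ FOLLOW(<C>) = {$, r, u, v, w}; in <C>→<E> w <A> <A> (occurrence 2), the suffix after <A> is empty, so FOLLOW(<A>) ⊇ FOLLOW(<C>) = {$, r, u, v, w}. Thus FOLLOW(<A>) = {$, r, u, v, w}.

{$, r, u, v, w}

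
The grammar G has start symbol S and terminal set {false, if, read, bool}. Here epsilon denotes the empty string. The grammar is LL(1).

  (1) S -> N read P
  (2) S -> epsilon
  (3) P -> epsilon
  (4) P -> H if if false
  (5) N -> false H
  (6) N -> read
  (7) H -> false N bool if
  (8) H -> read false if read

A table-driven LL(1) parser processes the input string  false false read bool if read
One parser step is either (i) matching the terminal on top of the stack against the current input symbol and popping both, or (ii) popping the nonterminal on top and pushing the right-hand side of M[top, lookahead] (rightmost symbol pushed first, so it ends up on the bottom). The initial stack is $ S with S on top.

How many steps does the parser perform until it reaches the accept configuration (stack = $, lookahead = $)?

      Stack                     Input                            Action
   1  $ S                       false false read bool if read $  expand S -> N read P
   2  $ P read N                false false read bool if read $  expand N -> false H
   3  $ P read H false          false false read bool if read $  match false
   4  $ P read H                false read bool if read $        expand H -> false N bool if
   5  $ P read if bool N false  false read bool if read $        match false
   6  $ P read if bool N        read bool if read $              expand N -> read
   7  $ P read if bool read     read bool if read $              match read
   8  $ P read if bool          bool if read $                   match bool
   9  $ P read if               if read $                        match if
  10  $ P read                  read $                           match read
  11  $ P                       $                                expand P -> epsilon
Accept reached after 11 steps.

11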